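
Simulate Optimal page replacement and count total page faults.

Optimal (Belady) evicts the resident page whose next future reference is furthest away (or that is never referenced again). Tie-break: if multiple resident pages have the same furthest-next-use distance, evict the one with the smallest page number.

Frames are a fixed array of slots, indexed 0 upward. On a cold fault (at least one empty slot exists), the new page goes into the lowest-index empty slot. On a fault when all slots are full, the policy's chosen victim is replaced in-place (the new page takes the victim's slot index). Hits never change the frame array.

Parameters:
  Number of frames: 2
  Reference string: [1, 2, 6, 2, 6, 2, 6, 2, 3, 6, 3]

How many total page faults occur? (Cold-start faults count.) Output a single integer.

Step 0: ref 1 → FAULT, frames=[1,-]
Step 1: ref 2 → FAULT, frames=[1,2]
Step 2: ref 6 → FAULT (evict 1), frames=[6,2]
Step 3: ref 2 → HIT, frames=[6,2]
Step 4: ref 6 → HIT, frames=[6,2]
Step 5: ref 2 → HIT, frames=[6,2]
Step 6: ref 6 → HIT, frames=[6,2]
Step 7: ref 2 → HIT, frames=[6,2]
Step 8: ref 3 → FAULT (evict 2), frames=[6,3]
Step 9: ref 6 → HIT, frames=[6,3]
Step 10: ref 3 → HIT, frames=[6,3]
Total faults: 4

Answer: 4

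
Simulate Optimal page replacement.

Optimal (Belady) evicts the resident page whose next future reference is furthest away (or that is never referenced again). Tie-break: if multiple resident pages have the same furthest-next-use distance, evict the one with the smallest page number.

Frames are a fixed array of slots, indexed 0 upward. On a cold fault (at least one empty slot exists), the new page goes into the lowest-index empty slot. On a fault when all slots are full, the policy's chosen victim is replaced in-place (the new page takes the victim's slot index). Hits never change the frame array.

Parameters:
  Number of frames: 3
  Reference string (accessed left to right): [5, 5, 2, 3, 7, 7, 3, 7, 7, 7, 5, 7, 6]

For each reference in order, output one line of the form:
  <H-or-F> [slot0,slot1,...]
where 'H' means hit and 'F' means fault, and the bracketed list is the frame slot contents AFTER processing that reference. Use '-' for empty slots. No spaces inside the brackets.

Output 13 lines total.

F [5,-,-]
H [5,-,-]
F [5,2,-]
F [5,2,3]
F [5,7,3]
H [5,7,3]
H [5,7,3]
H [5,7,3]
H [5,7,3]
H [5,7,3]
H [5,7,3]
H [5,7,3]
F [5,7,6]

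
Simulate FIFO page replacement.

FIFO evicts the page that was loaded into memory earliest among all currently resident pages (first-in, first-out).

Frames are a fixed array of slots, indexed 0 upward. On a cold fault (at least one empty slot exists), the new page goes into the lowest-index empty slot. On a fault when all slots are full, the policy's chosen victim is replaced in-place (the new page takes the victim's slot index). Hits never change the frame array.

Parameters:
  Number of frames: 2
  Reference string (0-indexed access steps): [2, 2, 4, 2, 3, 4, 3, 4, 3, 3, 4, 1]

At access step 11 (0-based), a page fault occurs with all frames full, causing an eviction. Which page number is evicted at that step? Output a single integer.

Step 0: ref 2 -> FAULT, frames=[2,-]
Step 1: ref 2 -> HIT, frames=[2,-]
Step 2: ref 4 -> FAULT, frames=[2,4]
Step 3: ref 2 -> HIT, frames=[2,4]
Step 4: ref 3 -> FAULT, evict 2, frames=[3,4]
Step 5: ref 4 -> HIT, frames=[3,4]
Step 6: ref 3 -> HIT, frames=[3,4]
Step 7: ref 4 -> HIT, frames=[3,4]
Step 8: ref 3 -> HIT, frames=[3,4]
Step 9: ref 3 -> HIT, frames=[3,4]
Step 10: ref 4 -> HIT, frames=[3,4]
Step 11: ref 1 -> FAULT, evict 4, frames=[3,1]
At step 11: evicted page 4

Answer: 4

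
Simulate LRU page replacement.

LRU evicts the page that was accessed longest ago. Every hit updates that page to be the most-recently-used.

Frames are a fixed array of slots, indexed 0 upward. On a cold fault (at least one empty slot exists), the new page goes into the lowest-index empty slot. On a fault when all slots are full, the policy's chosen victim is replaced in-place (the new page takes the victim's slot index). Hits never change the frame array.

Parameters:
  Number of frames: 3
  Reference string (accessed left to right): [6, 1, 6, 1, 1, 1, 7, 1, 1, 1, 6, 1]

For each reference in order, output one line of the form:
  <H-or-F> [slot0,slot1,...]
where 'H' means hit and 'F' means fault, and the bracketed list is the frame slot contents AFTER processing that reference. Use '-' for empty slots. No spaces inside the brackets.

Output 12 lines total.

F [6,-,-]
F [6,1,-]
H [6,1,-]
H [6,1,-]
H [6,1,-]
H [6,1,-]
F [6,1,7]
H [6,1,7]
H [6,1,7]
H [6,1,7]
H [6,1,7]
H [6,1,7]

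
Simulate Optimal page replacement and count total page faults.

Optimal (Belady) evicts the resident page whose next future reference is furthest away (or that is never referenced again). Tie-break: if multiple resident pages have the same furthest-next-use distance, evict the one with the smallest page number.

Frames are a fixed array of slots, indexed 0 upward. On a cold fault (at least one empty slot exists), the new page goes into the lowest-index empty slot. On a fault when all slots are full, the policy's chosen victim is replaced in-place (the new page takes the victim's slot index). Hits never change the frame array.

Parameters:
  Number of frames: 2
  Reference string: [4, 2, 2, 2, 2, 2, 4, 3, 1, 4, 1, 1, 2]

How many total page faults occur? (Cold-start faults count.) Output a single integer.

Step 0: ref 4 → FAULT, frames=[4,-]
Step 1: ref 2 → FAULT, frames=[4,2]
Step 2: ref 2 → HIT, frames=[4,2]
Step 3: ref 2 → HIT, frames=[4,2]
Step 4: ref 2 → HIT, frames=[4,2]
Step 5: ref 2 → HIT, frames=[4,2]
Step 6: ref 4 → HIT, frames=[4,2]
Step 7: ref 3 → FAULT (evict 2), frames=[4,3]
Step 8: ref 1 → FAULT (evict 3), frames=[4,1]
Step 9: ref 4 → HIT, frames=[4,1]
Step 10: ref 1 → HIT, frames=[4,1]
Step 11: ref 1 → HIT, frames=[4,1]
Step 12: ref 2 → FAULT (evict 1), frames=[4,2]
Total faults: 5

Answer: 5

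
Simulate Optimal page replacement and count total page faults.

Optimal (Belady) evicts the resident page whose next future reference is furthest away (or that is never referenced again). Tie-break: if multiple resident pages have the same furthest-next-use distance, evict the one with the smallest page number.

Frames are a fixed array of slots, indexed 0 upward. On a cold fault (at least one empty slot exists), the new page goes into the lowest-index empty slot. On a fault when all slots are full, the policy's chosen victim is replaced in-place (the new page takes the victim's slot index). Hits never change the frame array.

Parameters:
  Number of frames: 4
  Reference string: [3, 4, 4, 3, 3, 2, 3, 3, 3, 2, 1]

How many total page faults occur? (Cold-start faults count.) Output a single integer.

Step 0: ref 3 → FAULT, frames=[3,-,-,-]
Step 1: ref 4 → FAULT, frames=[3,4,-,-]
Step 2: ref 4 → HIT, frames=[3,4,-,-]
Step 3: ref 3 → HIT, frames=[3,4,-,-]
Step 4: ref 3 → HIT, frames=[3,4,-,-]
Step 5: ref 2 → FAULT, frames=[3,4,2,-]
Step 6: ref 3 → HIT, frames=[3,4,2,-]
Step 7: ref 3 → HIT, frames=[3,4,2,-]
Step 8: ref 3 → HIT, frames=[3,4,2,-]
Step 9: ref 2 → HIT, frames=[3,4,2,-]
Step 10: ref 1 → FAULT, frames=[3,4,2,1]
Total faults: 4

Answer: 4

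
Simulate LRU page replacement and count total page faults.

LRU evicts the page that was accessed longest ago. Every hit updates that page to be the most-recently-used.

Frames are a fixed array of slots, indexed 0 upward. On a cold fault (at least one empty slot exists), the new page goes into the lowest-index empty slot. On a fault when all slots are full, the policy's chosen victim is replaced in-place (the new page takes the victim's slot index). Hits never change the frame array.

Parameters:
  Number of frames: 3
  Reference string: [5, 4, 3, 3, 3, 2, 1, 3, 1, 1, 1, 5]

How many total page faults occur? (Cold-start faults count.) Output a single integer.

Step 0: ref 5 → FAULT, frames=[5,-,-]
Step 1: ref 4 → FAULT, frames=[5,4,-]
Step 2: ref 3 → FAULT, frames=[5,4,3]
Step 3: ref 3 → HIT, frames=[5,4,3]
Step 4: ref 3 → HIT, frames=[5,4,3]
Step 5: ref 2 → FAULT (evict 5), frames=[2,4,3]
Step 6: ref 1 → FAULT (evict 4), frames=[2,1,3]
Step 7: ref 3 → HIT, frames=[2,1,3]
Step 8: ref 1 → HIT, frames=[2,1,3]
Step 9: ref 1 → HIT, frames=[2,1,3]
Step 10: ref 1 → HIT, frames=[2,1,3]
Step 11: ref 5 → FAULT (evict 2), frames=[5,1,3]
Total faults: 6

Answer: 6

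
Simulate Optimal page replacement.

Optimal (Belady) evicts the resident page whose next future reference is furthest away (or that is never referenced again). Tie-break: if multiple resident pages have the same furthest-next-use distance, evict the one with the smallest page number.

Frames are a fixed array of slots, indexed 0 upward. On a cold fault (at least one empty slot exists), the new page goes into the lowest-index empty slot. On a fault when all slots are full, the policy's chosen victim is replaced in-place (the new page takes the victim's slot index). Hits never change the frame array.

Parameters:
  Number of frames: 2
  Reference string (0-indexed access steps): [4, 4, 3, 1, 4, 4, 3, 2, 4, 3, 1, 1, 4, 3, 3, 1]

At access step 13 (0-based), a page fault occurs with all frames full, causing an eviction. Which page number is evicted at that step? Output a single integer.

Answer: 4

Derivation:
Step 0: ref 4 -> FAULT, frames=[4,-]
Step 1: ref 4 -> HIT, frames=[4,-]
Step 2: ref 3 -> FAULT, frames=[4,3]
Step 3: ref 1 -> FAULT, evict 3, frames=[4,1]
Step 4: ref 4 -> HIT, frames=[4,1]
Step 5: ref 4 -> HIT, frames=[4,1]
Step 6: ref 3 -> FAULT, evict 1, frames=[4,3]
Step 7: ref 2 -> FAULT, evict 3, frames=[4,2]
Step 8: ref 4 -> HIT, frames=[4,2]
Step 9: ref 3 -> FAULT, evict 2, frames=[4,3]
Step 10: ref 1 -> FAULT, evict 3, frames=[4,1]
Step 11: ref 1 -> HIT, frames=[4,1]
Step 12: ref 4 -> HIT, frames=[4,1]
Step 13: ref 3 -> FAULT, evict 4, frames=[3,1]
At step 13: evicted page 4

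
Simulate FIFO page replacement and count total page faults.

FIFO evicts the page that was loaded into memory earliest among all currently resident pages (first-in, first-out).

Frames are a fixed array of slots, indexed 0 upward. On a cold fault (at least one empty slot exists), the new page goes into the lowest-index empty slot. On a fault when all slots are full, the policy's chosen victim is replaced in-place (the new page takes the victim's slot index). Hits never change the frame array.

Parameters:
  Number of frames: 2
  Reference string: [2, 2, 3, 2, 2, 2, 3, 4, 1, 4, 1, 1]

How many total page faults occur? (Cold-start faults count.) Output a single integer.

Step 0: ref 2 → FAULT, frames=[2,-]
Step 1: ref 2 → HIT, frames=[2,-]
Step 2: ref 3 → FAULT, frames=[2,3]
Step 3: ref 2 → HIT, frames=[2,3]
Step 4: ref 2 → HIT, frames=[2,3]
Step 5: ref 2 → HIT, frames=[2,3]
Step 6: ref 3 → HIT, frames=[2,3]
Step 7: ref 4 → FAULT (evict 2), frames=[4,3]
Step 8: ref 1 → FAULT (evict 3), frames=[4,1]
Step 9: ref 4 → HIT, frames=[4,1]
Step 10: ref 1 → HIT, frames=[4,1]
Step 11: ref 1 → HIT, frames=[4,1]
Total faults: 4

Answer: 4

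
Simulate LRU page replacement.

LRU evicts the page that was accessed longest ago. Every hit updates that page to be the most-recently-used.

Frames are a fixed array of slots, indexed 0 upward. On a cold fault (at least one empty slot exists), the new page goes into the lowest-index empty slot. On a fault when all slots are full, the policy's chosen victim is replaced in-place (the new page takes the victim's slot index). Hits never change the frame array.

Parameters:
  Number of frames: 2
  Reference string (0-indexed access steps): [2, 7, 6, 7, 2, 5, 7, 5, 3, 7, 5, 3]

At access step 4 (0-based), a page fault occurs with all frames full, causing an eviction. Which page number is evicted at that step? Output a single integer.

Step 0: ref 2 -> FAULT, frames=[2,-]
Step 1: ref 7 -> FAULT, frames=[2,7]
Step 2: ref 6 -> FAULT, evict 2, frames=[6,7]
Step 3: ref 7 -> HIT, frames=[6,7]
Step 4: ref 2 -> FAULT, evict 6, frames=[2,7]
At step 4: evicted page 6

Answer: 6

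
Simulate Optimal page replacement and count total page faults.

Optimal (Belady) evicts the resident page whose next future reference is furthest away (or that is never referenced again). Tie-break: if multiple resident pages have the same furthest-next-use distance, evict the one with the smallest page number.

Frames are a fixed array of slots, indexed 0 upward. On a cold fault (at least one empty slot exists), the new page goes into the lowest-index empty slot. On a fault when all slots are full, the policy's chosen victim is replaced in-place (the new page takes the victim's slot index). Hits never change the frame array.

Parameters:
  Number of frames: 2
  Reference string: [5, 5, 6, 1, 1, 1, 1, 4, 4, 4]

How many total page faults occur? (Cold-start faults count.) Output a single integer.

Step 0: ref 5 → FAULT, frames=[5,-]
Step 1: ref 5 → HIT, frames=[5,-]
Step 2: ref 6 → FAULT, frames=[5,6]
Step 3: ref 1 → FAULT (evict 5), frames=[1,6]
Step 4: ref 1 → HIT, frames=[1,6]
Step 5: ref 1 → HIT, frames=[1,6]
Step 6: ref 1 → HIT, frames=[1,6]
Step 7: ref 4 → FAULT (evict 1), frames=[4,6]
Step 8: ref 4 → HIT, frames=[4,6]
Step 9: ref 4 → HIT, frames=[4,6]
Total faults: 4

Answer: 4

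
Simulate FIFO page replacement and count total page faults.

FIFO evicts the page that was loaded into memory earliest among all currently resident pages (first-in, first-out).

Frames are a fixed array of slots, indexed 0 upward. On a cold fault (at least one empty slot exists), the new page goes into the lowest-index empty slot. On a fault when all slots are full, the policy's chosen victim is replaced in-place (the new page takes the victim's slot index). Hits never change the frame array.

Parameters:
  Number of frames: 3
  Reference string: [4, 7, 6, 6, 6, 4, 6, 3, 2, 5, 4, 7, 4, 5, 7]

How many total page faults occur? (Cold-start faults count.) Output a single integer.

Answer: 8

Derivation:
Step 0: ref 4 → FAULT, frames=[4,-,-]
Step 1: ref 7 → FAULT, frames=[4,7,-]
Step 2: ref 6 → FAULT, frames=[4,7,6]
Step 3: ref 6 → HIT, frames=[4,7,6]
Step 4: ref 6 → HIT, frames=[4,7,6]
Step 5: ref 4 → HIT, frames=[4,7,6]
Step 6: ref 6 → HIT, frames=[4,7,6]
Step 7: ref 3 → FAULT (evict 4), frames=[3,7,6]
Step 8: ref 2 → FAULT (evict 7), frames=[3,2,6]
Step 9: ref 5 → FAULT (evict 6), frames=[3,2,5]
Step 10: ref 4 → FAULT (evict 3), frames=[4,2,5]
Step 11: ref 7 → FAULT (evict 2), frames=[4,7,5]
Step 12: ref 4 → HIT, frames=[4,7,5]
Step 13: ref 5 → HIT, frames=[4,7,5]
Step 14: ref 7 → HIT, frames=[4,7,5]
Total faults: 8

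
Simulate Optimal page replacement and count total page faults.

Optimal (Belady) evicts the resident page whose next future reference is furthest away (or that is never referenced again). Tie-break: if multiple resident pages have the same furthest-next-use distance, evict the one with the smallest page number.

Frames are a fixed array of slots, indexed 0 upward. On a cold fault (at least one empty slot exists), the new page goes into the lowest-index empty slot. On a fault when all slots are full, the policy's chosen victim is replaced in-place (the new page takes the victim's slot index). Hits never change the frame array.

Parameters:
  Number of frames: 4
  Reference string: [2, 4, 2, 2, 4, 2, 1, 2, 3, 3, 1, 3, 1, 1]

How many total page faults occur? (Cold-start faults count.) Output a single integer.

Step 0: ref 2 → FAULT, frames=[2,-,-,-]
Step 1: ref 4 → FAULT, frames=[2,4,-,-]
Step 2: ref 2 → HIT, frames=[2,4,-,-]
Step 3: ref 2 → HIT, frames=[2,4,-,-]
Step 4: ref 4 → HIT, frames=[2,4,-,-]
Step 5: ref 2 → HIT, frames=[2,4,-,-]
Step 6: ref 1 → FAULT, frames=[2,4,1,-]
Step 7: ref 2 → HIT, frames=[2,4,1,-]
Step 8: ref 3 → FAULT, frames=[2,4,1,3]
Step 9: ref 3 → HIT, frames=[2,4,1,3]
Step 10: ref 1 → HIT, frames=[2,4,1,3]
Step 11: ref 3 → HIT, frames=[2,4,1,3]
Step 12: ref 1 → HIT, frames=[2,4,1,3]
Step 13: ref 1 → HIT, frames=[2,4,1,3]
Total faults: 4

Answer: 4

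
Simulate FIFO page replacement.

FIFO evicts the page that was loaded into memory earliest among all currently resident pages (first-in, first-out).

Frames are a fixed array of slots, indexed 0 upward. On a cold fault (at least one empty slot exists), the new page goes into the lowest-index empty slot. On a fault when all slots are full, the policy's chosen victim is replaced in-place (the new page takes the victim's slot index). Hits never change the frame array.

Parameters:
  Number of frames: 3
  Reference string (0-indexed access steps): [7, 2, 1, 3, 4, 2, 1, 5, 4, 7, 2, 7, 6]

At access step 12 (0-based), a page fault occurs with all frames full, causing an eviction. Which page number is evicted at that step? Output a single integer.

Answer: 4

Derivation:
Step 0: ref 7 -> FAULT, frames=[7,-,-]
Step 1: ref 2 -> FAULT, frames=[7,2,-]
Step 2: ref 1 -> FAULT, frames=[7,2,1]
Step 3: ref 3 -> FAULT, evict 7, frames=[3,2,1]
Step 4: ref 4 -> FAULT, evict 2, frames=[3,4,1]
Step 5: ref 2 -> FAULT, evict 1, frames=[3,4,2]
Step 6: ref 1 -> FAULT, evict 3, frames=[1,4,2]
Step 7: ref 5 -> FAULT, evict 4, frames=[1,5,2]
Step 8: ref 4 -> FAULT, evict 2, frames=[1,5,4]
Step 9: ref 7 -> FAULT, evict 1, frames=[7,5,4]
Step 10: ref 2 -> FAULT, evict 5, frames=[7,2,4]
Step 11: ref 7 -> HIT, frames=[7,2,4]
Step 12: ref 6 -> FAULT, evict 4, frames=[7,2,6]
At step 12: evicted page 4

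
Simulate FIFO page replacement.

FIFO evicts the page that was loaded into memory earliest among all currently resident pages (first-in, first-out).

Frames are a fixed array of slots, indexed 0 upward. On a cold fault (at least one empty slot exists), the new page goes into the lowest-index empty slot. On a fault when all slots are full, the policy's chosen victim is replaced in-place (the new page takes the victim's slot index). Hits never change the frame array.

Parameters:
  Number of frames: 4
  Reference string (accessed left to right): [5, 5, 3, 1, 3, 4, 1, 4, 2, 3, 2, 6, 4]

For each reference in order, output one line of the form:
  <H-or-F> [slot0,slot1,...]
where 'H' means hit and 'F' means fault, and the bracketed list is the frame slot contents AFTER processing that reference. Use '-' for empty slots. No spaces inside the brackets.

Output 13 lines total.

F [5,-,-,-]
H [5,-,-,-]
F [5,3,-,-]
F [5,3,1,-]
H [5,3,1,-]
F [5,3,1,4]
H [5,3,1,4]
H [5,3,1,4]
F [2,3,1,4]
H [2,3,1,4]
H [2,3,1,4]
F [2,6,1,4]
H [2,6,1,4]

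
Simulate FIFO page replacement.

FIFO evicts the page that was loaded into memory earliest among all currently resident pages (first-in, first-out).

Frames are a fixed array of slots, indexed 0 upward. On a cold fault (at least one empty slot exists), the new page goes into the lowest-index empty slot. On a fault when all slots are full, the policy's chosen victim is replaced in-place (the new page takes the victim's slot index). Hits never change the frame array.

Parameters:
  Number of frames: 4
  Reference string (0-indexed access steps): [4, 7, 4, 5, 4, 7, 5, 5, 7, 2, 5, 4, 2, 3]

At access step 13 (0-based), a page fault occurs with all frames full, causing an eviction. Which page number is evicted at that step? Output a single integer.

Step 0: ref 4 -> FAULT, frames=[4,-,-,-]
Step 1: ref 7 -> FAULT, frames=[4,7,-,-]
Step 2: ref 4 -> HIT, frames=[4,7,-,-]
Step 3: ref 5 -> FAULT, frames=[4,7,5,-]
Step 4: ref 4 -> HIT, frames=[4,7,5,-]
Step 5: ref 7 -> HIT, frames=[4,7,5,-]
Step 6: ref 5 -> HIT, frames=[4,7,5,-]
Step 7: ref 5 -> HIT, frames=[4,7,5,-]
Step 8: ref 7 -> HIT, frames=[4,7,5,-]
Step 9: ref 2 -> FAULT, frames=[4,7,5,2]
Step 10: ref 5 -> HIT, frames=[4,7,5,2]
Step 11: ref 4 -> HIT, frames=[4,7,5,2]
Step 12: ref 2 -> HIT, frames=[4,7,5,2]
Step 13: ref 3 -> FAULT, evict 4, frames=[3,7,5,2]
At step 13: evicted page 4

Answer: 4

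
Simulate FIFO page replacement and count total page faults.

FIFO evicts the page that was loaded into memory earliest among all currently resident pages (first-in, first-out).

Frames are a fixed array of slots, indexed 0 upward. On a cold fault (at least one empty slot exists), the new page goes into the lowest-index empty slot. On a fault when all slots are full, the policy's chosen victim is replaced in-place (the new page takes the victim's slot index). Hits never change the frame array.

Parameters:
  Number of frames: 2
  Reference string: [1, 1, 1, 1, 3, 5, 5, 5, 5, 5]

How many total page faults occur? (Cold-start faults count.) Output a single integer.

Answer: 3

Derivation:
Step 0: ref 1 → FAULT, frames=[1,-]
Step 1: ref 1 → HIT, frames=[1,-]
Step 2: ref 1 → HIT, frames=[1,-]
Step 3: ref 1 → HIT, frames=[1,-]
Step 4: ref 3 → FAULT, frames=[1,3]
Step 5: ref 5 → FAULT (evict 1), frames=[5,3]
Step 6: ref 5 → HIT, frames=[5,3]
Step 7: ref 5 → HIT, frames=[5,3]
Step 8: ref 5 → HIT, frames=[5,3]
Step 9: ref 5 → HIT, frames=[5,3]
Total faults: 3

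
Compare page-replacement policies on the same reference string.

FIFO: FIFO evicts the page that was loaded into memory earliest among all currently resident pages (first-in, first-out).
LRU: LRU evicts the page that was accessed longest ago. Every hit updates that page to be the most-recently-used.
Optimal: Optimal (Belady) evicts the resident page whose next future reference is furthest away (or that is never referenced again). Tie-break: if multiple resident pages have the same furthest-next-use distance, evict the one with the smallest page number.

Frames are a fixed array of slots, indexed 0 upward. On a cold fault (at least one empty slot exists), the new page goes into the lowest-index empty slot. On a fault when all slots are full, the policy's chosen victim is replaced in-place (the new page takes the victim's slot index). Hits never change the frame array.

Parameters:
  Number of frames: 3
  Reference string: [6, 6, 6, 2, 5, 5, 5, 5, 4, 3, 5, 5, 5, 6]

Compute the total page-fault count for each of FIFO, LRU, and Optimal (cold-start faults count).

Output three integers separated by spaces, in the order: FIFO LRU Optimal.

--- FIFO ---
  step 0: ref 6 -> FAULT, frames=[6,-,-] (faults so far: 1)
  step 1: ref 6 -> HIT, frames=[6,-,-] (faults so far: 1)
  step 2: ref 6 -> HIT, frames=[6,-,-] (faults so far: 1)
  step 3: ref 2 -> FAULT, frames=[6,2,-] (faults so far: 2)
  step 4: ref 5 -> FAULT, frames=[6,2,5] (faults so far: 3)
  step 5: ref 5 -> HIT, frames=[6,2,5] (faults so far: 3)
  step 6: ref 5 -> HIT, frames=[6,2,5] (faults so far: 3)
  step 7: ref 5 -> HIT, frames=[6,2,5] (faults so far: 3)
  step 8: ref 4 -> FAULT, evict 6, frames=[4,2,5] (faults so far: 4)
  step 9: ref 3 -> FAULT, evict 2, frames=[4,3,5] (faults so far: 5)
  step 10: ref 5 -> HIT, frames=[4,3,5] (faults so far: 5)
  step 11: ref 5 -> HIT, frames=[4,3,5] (faults so far: 5)
  step 12: ref 5 -> HIT, frames=[4,3,5] (faults so far: 5)
  step 13: ref 6 -> FAULT, evict 5, frames=[4,3,6] (faults so far: 6)
  FIFO total faults: 6
--- LRU ---
  step 0: ref 6 -> FAULT, frames=[6,-,-] (faults so far: 1)
  step 1: ref 6 -> HIT, frames=[6,-,-] (faults so far: 1)
  step 2: ref 6 -> HIT, frames=[6,-,-] (faults so far: 1)
  step 3: ref 2 -> FAULT, frames=[6,2,-] (faults so far: 2)
  step 4: ref 5 -> FAULT, frames=[6,2,5] (faults so far: 3)
  step 5: ref 5 -> HIT, frames=[6,2,5] (faults so far: 3)
  step 6: ref 5 -> HIT, frames=[6,2,5] (faults so far: 3)
  step 7: ref 5 -> HIT, frames=[6,2,5] (faults so far: 3)
  step 8: ref 4 -> FAULT, evict 6, frames=[4,2,5] (faults so far: 4)
  step 9: ref 3 -> FAULT, evict 2, frames=[4,3,5] (faults so far: 5)
  step 10: ref 5 -> HIT, frames=[4,3,5] (faults so far: 5)
  step 11: ref 5 -> HIT, frames=[4,3,5] (faults so far: 5)
  step 12: ref 5 -> HIT, frames=[4,3,5] (faults so far: 5)
  step 13: ref 6 -> FAULT, evict 4, frames=[6,3,5] (faults so far: 6)
  LRU total faults: 6
--- Optimal ---
  step 0: ref 6 -> FAULT, frames=[6,-,-] (faults so far: 1)
  step 1: ref 6 -> HIT, frames=[6,-,-] (faults so far: 1)
  step 2: ref 6 -> HIT, frames=[6,-,-] (faults so far: 1)
  step 3: ref 2 -> FAULT, frames=[6,2,-] (faults so far: 2)
  step 4: ref 5 -> FAULT, frames=[6,2,5] (faults so far: 3)
  step 5: ref 5 -> HIT, frames=[6,2,5] (faults so far: 3)
  step 6: ref 5 -> HIT, frames=[6,2,5] (faults so far: 3)
  step 7: ref 5 -> HIT, frames=[6,2,5] (faults so far: 3)
  step 8: ref 4 -> FAULT, evict 2, frames=[6,4,5] (faults so far: 4)
  step 9: ref 3 -> FAULT, evict 4, frames=[6,3,5] (faults so far: 5)
  step 10: ref 5 -> HIT, frames=[6,3,5] (faults so far: 5)
  step 11: ref 5 -> HIT, frames=[6,3,5] (faults so far: 5)
  step 12: ref 5 -> HIT, frames=[6,3,5] (faults so far: 5)
  step 13: ref 6 -> HIT, frames=[6,3,5] (faults so far: 5)
  Optimal total faults: 5

Answer: 6 6 5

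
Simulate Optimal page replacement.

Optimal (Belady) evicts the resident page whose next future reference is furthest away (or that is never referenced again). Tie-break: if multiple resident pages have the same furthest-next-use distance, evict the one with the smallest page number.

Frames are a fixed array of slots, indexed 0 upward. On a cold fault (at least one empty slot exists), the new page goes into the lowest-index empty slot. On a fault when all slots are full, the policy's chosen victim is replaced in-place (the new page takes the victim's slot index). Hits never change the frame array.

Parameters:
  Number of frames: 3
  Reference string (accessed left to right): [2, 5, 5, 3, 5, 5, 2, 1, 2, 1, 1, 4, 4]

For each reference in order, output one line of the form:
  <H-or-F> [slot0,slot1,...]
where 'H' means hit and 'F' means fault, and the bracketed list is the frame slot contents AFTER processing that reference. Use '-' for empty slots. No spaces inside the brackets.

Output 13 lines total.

F [2,-,-]
F [2,5,-]
H [2,5,-]
F [2,5,3]
H [2,5,3]
H [2,5,3]
H [2,5,3]
F [2,5,1]
H [2,5,1]
H [2,5,1]
H [2,5,1]
F [2,5,4]
H [2,5,4]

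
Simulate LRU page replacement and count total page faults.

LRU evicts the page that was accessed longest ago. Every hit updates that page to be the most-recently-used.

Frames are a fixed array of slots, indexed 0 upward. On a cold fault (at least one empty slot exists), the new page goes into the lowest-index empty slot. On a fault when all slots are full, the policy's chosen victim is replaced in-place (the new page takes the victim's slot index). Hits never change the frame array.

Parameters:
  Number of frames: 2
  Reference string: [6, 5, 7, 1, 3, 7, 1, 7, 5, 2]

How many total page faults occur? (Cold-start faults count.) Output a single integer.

Step 0: ref 6 → FAULT, frames=[6,-]
Step 1: ref 5 → FAULT, frames=[6,5]
Step 2: ref 7 → FAULT (evict 6), frames=[7,5]
Step 3: ref 1 → FAULT (evict 5), frames=[7,1]
Step 4: ref 3 → FAULT (evict 7), frames=[3,1]
Step 5: ref 7 → FAULT (evict 1), frames=[3,7]
Step 6: ref 1 → FAULT (evict 3), frames=[1,7]
Step 7: ref 7 → HIT, frames=[1,7]
Step 8: ref 5 → FAULT (evict 1), frames=[5,7]
Step 9: ref 2 → FAULT (evict 7), frames=[5,2]
Total faults: 9

Answer: 9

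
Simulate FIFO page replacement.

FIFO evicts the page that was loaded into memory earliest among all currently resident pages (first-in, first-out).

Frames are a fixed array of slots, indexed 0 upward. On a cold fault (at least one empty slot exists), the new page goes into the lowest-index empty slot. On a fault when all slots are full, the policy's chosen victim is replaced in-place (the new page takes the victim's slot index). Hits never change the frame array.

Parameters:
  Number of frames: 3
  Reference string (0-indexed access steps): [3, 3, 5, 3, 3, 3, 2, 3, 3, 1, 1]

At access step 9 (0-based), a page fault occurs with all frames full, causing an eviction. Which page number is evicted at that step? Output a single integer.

Step 0: ref 3 -> FAULT, frames=[3,-,-]
Step 1: ref 3 -> HIT, frames=[3,-,-]
Step 2: ref 5 -> FAULT, frames=[3,5,-]
Step 3: ref 3 -> HIT, frames=[3,5,-]
Step 4: ref 3 -> HIT, frames=[3,5,-]
Step 5: ref 3 -> HIT, frames=[3,5,-]
Step 6: ref 2 -> FAULT, frames=[3,5,2]
Step 7: ref 3 -> HIT, frames=[3,5,2]
Step 8: ref 3 -> HIT, frames=[3,5,2]
Step 9: ref 1 -> FAULT, evict 3, frames=[1,5,2]
At step 9: evicted page 3

Answer: 3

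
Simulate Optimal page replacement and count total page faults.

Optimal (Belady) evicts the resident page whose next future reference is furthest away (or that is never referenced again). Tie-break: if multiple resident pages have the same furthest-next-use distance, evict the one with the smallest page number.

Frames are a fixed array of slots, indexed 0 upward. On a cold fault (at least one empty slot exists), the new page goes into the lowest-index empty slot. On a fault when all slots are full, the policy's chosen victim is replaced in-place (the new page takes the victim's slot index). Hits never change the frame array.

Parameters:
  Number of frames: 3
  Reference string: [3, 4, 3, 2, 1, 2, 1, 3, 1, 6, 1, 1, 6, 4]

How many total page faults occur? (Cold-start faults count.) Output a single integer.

Step 0: ref 3 → FAULT, frames=[3,-,-]
Step 1: ref 4 → FAULT, frames=[3,4,-]
Step 2: ref 3 → HIT, frames=[3,4,-]
Step 3: ref 2 → FAULT, frames=[3,4,2]
Step 4: ref 1 → FAULT (evict 4), frames=[3,1,2]
Step 5: ref 2 → HIT, frames=[3,1,2]
Step 6: ref 1 → HIT, frames=[3,1,2]
Step 7: ref 3 → HIT, frames=[3,1,2]
Step 8: ref 1 → HIT, frames=[3,1,2]
Step 9: ref 6 → FAULT (evict 2), frames=[3,1,6]
Step 10: ref 1 → HIT, frames=[3,1,6]
Step 11: ref 1 → HIT, frames=[3,1,6]
Step 12: ref 6 → HIT, frames=[3,1,6]
Step 13: ref 4 → FAULT (evict 1), frames=[3,4,6]
Total faults: 6

Answer: 6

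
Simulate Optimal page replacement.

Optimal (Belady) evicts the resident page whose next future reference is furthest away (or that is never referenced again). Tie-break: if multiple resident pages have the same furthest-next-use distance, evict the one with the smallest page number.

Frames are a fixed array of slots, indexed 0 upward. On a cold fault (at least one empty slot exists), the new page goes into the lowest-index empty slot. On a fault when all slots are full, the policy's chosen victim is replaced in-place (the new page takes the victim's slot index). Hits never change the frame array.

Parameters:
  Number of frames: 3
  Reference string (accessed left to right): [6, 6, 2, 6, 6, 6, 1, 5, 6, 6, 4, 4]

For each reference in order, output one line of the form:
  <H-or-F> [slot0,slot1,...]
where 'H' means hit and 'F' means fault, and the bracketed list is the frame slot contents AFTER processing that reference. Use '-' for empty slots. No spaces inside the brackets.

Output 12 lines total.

F [6,-,-]
H [6,-,-]
F [6,2,-]
H [6,2,-]
H [6,2,-]
H [6,2,-]
F [6,2,1]
F [6,2,5]
H [6,2,5]
H [6,2,5]
F [6,4,5]
H [6,4,5]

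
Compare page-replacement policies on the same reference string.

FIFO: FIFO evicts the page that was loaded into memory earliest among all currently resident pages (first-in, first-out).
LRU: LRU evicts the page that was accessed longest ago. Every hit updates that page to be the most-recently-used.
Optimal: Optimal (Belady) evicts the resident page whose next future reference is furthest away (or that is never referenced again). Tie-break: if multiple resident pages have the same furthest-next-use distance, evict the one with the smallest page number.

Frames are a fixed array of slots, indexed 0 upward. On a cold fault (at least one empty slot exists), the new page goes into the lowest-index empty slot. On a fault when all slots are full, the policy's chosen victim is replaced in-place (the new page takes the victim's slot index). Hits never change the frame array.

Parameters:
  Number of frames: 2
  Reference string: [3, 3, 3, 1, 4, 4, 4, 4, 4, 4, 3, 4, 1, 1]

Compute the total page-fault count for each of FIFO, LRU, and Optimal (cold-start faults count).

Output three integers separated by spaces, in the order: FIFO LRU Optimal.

Answer: 5 5 4

Derivation:
--- FIFO ---
  step 0: ref 3 -> FAULT, frames=[3,-] (faults so far: 1)
  step 1: ref 3 -> HIT, frames=[3,-] (faults so far: 1)
  step 2: ref 3 -> HIT, frames=[3,-] (faults so far: 1)
  step 3: ref 1 -> FAULT, frames=[3,1] (faults so far: 2)
  step 4: ref 4 -> FAULT, evict 3, frames=[4,1] (faults so far: 3)
  step 5: ref 4 -> HIT, frames=[4,1] (faults so far: 3)
  step 6: ref 4 -> HIT, frames=[4,1] (faults so far: 3)
  step 7: ref 4 -> HIT, frames=[4,1] (faults so far: 3)
  step 8: ref 4 -> HIT, frames=[4,1] (faults so far: 3)
  step 9: ref 4 -> HIT, frames=[4,1] (faults so far: 3)
  step 10: ref 3 -> FAULT, evict 1, frames=[4,3] (faults so far: 4)
  step 11: ref 4 -> HIT, frames=[4,3] (faults so far: 4)
  step 12: ref 1 -> FAULT, evict 4, frames=[1,3] (faults so far: 5)
  step 13: ref 1 -> HIT, frames=[1,3] (faults so far: 5)
  FIFO total faults: 5
--- LRU ---
  step 0: ref 3 -> FAULT, frames=[3,-] (faults so far: 1)
  step 1: ref 3 -> HIT, frames=[3,-] (faults so far: 1)
  step 2: ref 3 -> HIT, frames=[3,-] (faults so far: 1)
  step 3: ref 1 -> FAULT, frames=[3,1] (faults so far: 2)
  step 4: ref 4 -> FAULT, evict 3, frames=[4,1] (faults so far: 3)
  step 5: ref 4 -> HIT, frames=[4,1] (faults so far: 3)
  step 6: ref 4 -> HIT, frames=[4,1] (faults so far: 3)
  step 7: ref 4 -> HIT, frames=[4,1] (faults so far: 3)
  step 8: ref 4 -> HIT, frames=[4,1] (faults so far: 3)
  step 9: ref 4 -> HIT, frames=[4,1] (faults so far: 3)
  step 10: ref 3 -> FAULT, evict 1, frames=[4,3] (faults so far: 4)
  step 11: ref 4 -> HIT, frames=[4,3] (faults so far: 4)
  step 12: ref 1 -> FAULT, evict 3, frames=[4,1] (faults so far: 5)
  step 13: ref 1 -> HIT, frames=[4,1] (faults so far: 5)
  LRU total faults: 5
--- Optimal ---
  step 0: ref 3 -> FAULT, frames=[3,-] (faults so far: 1)
  step 1: ref 3 -> HIT, frames=[3,-] (faults so far: 1)
  step 2: ref 3 -> HIT, frames=[3,-] (faults so far: 1)
  step 3: ref 1 -> FAULT, frames=[3,1] (faults so far: 2)
  step 4: ref 4 -> FAULT, evict 1, frames=[3,4] (faults so far: 3)
  step 5: ref 4 -> HIT, frames=[3,4] (faults so far: 3)
  step 6: ref 4 -> HIT, frames=[3,4] (faults so far: 3)
  step 7: ref 4 -> HIT, frames=[3,4] (faults so far: 3)
  step 8: ref 4 -> HIT, frames=[3,4] (faults so far: 3)
  step 9: ref 4 -> HIT, frames=[3,4] (faults so far: 3)
  step 10: ref 3 -> HIT, frames=[3,4] (faults so far: 3)
  step 11: ref 4 -> HIT, frames=[3,4] (faults so far: 3)
  step 12: ref 1 -> FAULT, evict 3, frames=[1,4] (faults so far: 4)
  step 13: ref 1 -> HIT, frames=[1,4] (faults so far: 4)
  Optimal total faults: 4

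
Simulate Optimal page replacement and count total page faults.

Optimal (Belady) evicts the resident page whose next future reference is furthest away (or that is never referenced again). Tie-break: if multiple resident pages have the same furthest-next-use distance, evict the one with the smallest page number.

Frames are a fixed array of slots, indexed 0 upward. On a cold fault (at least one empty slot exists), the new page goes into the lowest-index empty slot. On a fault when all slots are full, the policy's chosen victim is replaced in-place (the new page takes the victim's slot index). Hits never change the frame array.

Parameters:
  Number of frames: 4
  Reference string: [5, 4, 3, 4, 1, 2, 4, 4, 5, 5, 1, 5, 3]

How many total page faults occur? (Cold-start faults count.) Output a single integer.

Answer: 6

Derivation:
Step 0: ref 5 → FAULT, frames=[5,-,-,-]
Step 1: ref 4 → FAULT, frames=[5,4,-,-]
Step 2: ref 3 → FAULT, frames=[5,4,3,-]
Step 3: ref 4 → HIT, frames=[5,4,3,-]
Step 4: ref 1 → FAULT, frames=[5,4,3,1]
Step 5: ref 2 → FAULT (evict 3), frames=[5,4,2,1]
Step 6: ref 4 → HIT, frames=[5,4,2,1]
Step 7: ref 4 → HIT, frames=[5,4,2,1]
Step 8: ref 5 → HIT, frames=[5,4,2,1]
Step 9: ref 5 → HIT, frames=[5,4,2,1]
Step 10: ref 1 → HIT, frames=[5,4,2,1]
Step 11: ref 5 → HIT, frames=[5,4,2,1]
Step 12: ref 3 → FAULT (evict 1), frames=[5,4,2,3]
Total faults: 6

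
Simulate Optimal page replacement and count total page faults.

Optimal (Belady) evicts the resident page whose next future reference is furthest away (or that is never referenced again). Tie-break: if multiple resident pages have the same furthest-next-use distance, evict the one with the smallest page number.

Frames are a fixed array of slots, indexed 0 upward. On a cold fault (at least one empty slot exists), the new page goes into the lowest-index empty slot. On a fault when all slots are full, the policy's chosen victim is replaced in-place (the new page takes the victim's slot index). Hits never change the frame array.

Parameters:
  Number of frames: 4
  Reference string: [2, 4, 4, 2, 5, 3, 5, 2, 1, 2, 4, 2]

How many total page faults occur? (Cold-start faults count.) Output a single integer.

Answer: 5

Derivation:
Step 0: ref 2 → FAULT, frames=[2,-,-,-]
Step 1: ref 4 → FAULT, frames=[2,4,-,-]
Step 2: ref 4 → HIT, frames=[2,4,-,-]
Step 3: ref 2 → HIT, frames=[2,4,-,-]
Step 4: ref 5 → FAULT, frames=[2,4,5,-]
Step 5: ref 3 → FAULT, frames=[2,4,5,3]
Step 6: ref 5 → HIT, frames=[2,4,5,3]
Step 7: ref 2 → HIT, frames=[2,4,5,3]
Step 8: ref 1 → FAULT (evict 3), frames=[2,4,5,1]
Step 9: ref 2 → HIT, frames=[2,4,5,1]
Step 10: ref 4 → HIT, frames=[2,4,5,1]
Step 11: ref 2 → HIT, frames=[2,4,5,1]
Total faults: 5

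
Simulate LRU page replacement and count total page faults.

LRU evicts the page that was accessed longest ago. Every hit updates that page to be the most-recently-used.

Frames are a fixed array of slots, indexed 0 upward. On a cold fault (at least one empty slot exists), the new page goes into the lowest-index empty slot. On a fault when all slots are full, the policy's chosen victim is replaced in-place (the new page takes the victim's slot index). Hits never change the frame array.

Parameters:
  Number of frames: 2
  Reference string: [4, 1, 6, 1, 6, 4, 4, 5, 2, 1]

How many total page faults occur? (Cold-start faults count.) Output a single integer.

Step 0: ref 4 → FAULT, frames=[4,-]
Step 1: ref 1 → FAULT, frames=[4,1]
Step 2: ref 6 → FAULT (evict 4), frames=[6,1]
Step 3: ref 1 → HIT, frames=[6,1]
Step 4: ref 6 → HIT, frames=[6,1]
Step 5: ref 4 → FAULT (evict 1), frames=[6,4]
Step 6: ref 4 → HIT, frames=[6,4]
Step 7: ref 5 → FAULT (evict 6), frames=[5,4]
Step 8: ref 2 → FAULT (evict 4), frames=[5,2]
Step 9: ref 1 → FAULT (evict 5), frames=[1,2]
Total faults: 7

Answer: 7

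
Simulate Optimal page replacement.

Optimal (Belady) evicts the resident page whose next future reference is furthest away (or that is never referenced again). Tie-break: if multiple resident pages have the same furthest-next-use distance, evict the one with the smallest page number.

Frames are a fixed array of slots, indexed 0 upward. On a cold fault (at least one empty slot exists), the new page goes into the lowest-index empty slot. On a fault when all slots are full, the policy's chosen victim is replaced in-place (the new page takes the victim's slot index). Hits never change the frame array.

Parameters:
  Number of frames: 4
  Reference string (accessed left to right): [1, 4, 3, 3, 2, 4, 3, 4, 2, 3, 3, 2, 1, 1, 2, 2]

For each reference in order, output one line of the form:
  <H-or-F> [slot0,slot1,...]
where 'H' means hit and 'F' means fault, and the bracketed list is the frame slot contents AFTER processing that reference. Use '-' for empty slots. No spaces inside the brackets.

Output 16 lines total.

F [1,-,-,-]
F [1,4,-,-]
F [1,4,3,-]
H [1,4,3,-]
F [1,4,3,2]
H [1,4,3,2]
H [1,4,3,2]
H [1,4,3,2]
H [1,4,3,2]
H [1,4,3,2]
H [1,4,3,2]
H [1,4,3,2]
H [1,4,3,2]
H [1,4,3,2]
H [1,4,3,2]
H [1,4,3,2]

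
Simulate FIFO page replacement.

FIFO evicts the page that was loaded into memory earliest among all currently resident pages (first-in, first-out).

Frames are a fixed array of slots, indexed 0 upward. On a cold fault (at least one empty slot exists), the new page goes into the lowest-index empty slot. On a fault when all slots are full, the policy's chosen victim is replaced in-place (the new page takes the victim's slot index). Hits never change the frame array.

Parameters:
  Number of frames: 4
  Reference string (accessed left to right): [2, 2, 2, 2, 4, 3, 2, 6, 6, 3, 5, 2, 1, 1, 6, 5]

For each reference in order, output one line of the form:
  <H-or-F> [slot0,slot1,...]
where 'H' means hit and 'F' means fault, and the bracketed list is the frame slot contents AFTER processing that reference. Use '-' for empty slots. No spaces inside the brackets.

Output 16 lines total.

F [2,-,-,-]
H [2,-,-,-]
H [2,-,-,-]
H [2,-,-,-]
F [2,4,-,-]
F [2,4,3,-]
H [2,4,3,-]
F [2,4,3,6]
H [2,4,3,6]
H [2,4,3,6]
F [5,4,3,6]
F [5,2,3,6]
F [5,2,1,6]
H [5,2,1,6]
H [5,2,1,6]
H [5,2,1,6]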